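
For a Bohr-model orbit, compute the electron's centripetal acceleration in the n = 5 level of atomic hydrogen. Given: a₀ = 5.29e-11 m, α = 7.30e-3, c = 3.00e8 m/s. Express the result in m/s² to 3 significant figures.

r = n²a₀/Z = 1.32e-9 m, v = Zαc/n = 4.38e5 m/s
a = v²/r = (4.38e5)² / 1.32e-9 = 1.45e20 m/s²

1.45e20 m/s²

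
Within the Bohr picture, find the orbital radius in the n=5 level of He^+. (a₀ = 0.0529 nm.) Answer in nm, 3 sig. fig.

r_n = n²a₀/Z = 5² × 0.0529 / 2
    = 25 × 0.0529 / 2 = 0.661 nm

0.661 nm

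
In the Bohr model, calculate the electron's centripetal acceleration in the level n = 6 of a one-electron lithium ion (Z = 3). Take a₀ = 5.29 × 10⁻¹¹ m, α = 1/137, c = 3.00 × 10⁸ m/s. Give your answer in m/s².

r = n²a₀/Z = 6.35 × 10⁻¹⁰ m, v = Zαc/n = 1.09 × 10⁶ m/s
a = v²/r = (1.09 × 10⁶)² / 6.35 × 10⁻¹⁰ = 1.89 × 10²¹ m/s²

1.89 × 10²¹ m/s²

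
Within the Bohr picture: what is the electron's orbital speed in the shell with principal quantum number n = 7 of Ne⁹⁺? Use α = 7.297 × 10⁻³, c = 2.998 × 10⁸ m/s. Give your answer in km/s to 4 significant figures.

3125 km/s

v_n = Zαc/n = 10 × 0.007297 × 2.998 × 10⁸ / 7
    = 3125 km/s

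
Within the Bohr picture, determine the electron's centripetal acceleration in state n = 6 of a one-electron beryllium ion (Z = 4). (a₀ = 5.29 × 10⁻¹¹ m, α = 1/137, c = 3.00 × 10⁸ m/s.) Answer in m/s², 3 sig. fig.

4.48 × 10²¹ m/s²

r = n²a₀/Z = 4.76 × 10⁻¹⁰ m, v = Zαc/n = 1.46 × 10⁶ m/s
a = v²/r = (1.46 × 10⁶)² / 4.76 × 10⁻¹⁰ = 4.48 × 10²¹ m/s²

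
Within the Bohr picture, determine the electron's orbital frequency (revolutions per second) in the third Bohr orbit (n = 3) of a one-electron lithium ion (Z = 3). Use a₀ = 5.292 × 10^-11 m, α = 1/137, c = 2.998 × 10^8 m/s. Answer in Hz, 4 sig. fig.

r = n²a₀/Z = 1.588 × 10^-10 m, v = Zαc/n = 2.188 × 10^6 m/s
f = v/(2πr) = 2.194 × 10^15 Hz

2.194 × 10^15 Hz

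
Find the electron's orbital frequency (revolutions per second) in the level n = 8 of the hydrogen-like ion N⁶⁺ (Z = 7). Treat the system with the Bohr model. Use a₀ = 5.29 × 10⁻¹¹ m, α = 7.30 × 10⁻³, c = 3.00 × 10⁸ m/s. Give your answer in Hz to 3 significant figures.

6.31 × 10¹⁴ Hz

r = n²a₀/Z = 4.84 × 10⁻¹⁰ m, v = Zαc/n = 1.92 × 10⁶ m/s
f = v/(2πr) = 6.31 × 10¹⁴ Hz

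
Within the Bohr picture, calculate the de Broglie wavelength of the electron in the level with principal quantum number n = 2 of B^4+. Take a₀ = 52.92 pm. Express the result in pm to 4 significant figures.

The Bohr quantisation condition is nλ = 2πr_n.
r_n = n²a₀/Z = 42.34 pm
λ = 2πr_n/n = 2π·42.34/2 = 133.0 pm

133.0 pm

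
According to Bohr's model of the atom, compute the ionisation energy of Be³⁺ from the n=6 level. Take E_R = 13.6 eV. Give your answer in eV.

6.04 eV

E_n = −E_R·Z²/n² = −13.6 × 4²/6² eV = -6.04 eV
Ionisation energy = −E_n = 6.04 eV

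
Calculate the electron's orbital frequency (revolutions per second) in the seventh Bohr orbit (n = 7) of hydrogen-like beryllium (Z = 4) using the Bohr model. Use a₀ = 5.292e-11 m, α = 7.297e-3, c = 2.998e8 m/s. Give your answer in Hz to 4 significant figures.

r = n²a₀/Z = 6.483e-10 m, v = Zαc/n = 1.250e6 m/s
f = v/(2πr) = 3.069e14 Hz

3.069e14 Hz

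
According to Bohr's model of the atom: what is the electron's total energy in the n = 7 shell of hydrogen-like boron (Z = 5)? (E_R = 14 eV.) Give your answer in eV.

E_n = −E_R·Z²/n² = −14 × 5²/7² = -7.1 eV

-7.1 eV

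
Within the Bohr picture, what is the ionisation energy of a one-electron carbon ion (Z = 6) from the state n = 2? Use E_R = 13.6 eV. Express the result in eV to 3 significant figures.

122 eV

E_n = −E_R·Z²/n² = −13.6 × 6²/2² eV = -122 eV
Ionisation energy = −E_n = 122 eV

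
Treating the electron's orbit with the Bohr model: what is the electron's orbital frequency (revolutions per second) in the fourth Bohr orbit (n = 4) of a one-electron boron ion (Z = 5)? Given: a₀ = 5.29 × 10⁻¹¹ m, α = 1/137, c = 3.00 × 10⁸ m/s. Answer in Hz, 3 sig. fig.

2.57 × 10¹⁵ Hz

r = n²a₀/Z = 1.69 × 10⁻¹⁰ m, v = Zαc/n = 2.74 × 10⁶ m/s
f = v/(2πr) = 2.57 × 10¹⁵ Hz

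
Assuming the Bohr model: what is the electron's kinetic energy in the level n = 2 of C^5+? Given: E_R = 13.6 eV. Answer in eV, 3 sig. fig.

122 eV

For a Coulomb orbit the virial theorem gives K = −E_n.
E_n = −E_R·Z²/n², so K = E_R·Z²/n² = 13.6 × 6²/2² = 122 eV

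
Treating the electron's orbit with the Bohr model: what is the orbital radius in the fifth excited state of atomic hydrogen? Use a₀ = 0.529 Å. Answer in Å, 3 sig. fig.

r_n = n²a₀/Z = 6² × 0.529 / 1
    = 36 × 0.529 / 1 = 19.0 Å

19.0 Å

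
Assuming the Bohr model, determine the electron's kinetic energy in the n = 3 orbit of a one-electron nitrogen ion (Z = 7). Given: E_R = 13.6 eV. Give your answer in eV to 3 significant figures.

For a Coulomb orbit the virial theorem gives K = −E_n.
E_n = −E_R·Z²/n², so K = E_R·Z²/n² = 13.6 × 7²/3² = 74.0 eV

74.0 eV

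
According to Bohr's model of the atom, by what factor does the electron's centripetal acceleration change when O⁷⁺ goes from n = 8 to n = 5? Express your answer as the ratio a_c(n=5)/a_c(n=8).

a_c ∝ Z^3 · n^-4; with Z fixed, a_c ∝ n^-4.
a_c(n=5)/a_c(n=8) = (5/8)^-4 = 4096/625

4096/625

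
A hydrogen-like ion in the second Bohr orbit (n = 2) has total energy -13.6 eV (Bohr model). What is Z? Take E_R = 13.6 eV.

E_n = −E_R Z²/n² ⇒ Z² = −E_n n²/E_R = 13.6 × 2² / 13.6 ≈ 4.00
Z = 2

2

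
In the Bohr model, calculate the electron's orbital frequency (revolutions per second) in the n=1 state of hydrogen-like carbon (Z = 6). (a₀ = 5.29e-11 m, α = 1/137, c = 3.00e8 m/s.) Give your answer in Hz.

2.37e17 Hz

r = n²a₀/Z = 8.82e-12 m, v = Zαc/n = 1.31e7 m/s
f = v/(2πr) = 2.37e17 Hz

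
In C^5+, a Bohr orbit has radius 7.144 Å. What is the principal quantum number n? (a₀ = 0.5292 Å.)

r_n = n²a₀/Z ⇒ n² = rZ/a₀ = 7.144 × 6 / 0.5292 ≈ 81.00
n = 9

9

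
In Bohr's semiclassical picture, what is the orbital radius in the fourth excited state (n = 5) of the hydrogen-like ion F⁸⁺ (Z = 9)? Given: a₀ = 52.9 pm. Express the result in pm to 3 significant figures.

147 pm

r_n = n²a₀/Z = 5² × 52.9 / 9
    = 25 × 52.9 / 9 = 147 pm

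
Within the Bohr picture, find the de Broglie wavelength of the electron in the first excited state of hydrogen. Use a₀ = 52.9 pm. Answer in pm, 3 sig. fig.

The Bohr quantisation condition is nλ = 2πr_n.
r_n = n²a₀/Z = 212 pm
λ = 2πr_n/n = 2π·212/2 = 665 pm

665 pm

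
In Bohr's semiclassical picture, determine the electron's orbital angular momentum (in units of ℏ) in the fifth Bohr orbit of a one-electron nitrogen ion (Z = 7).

5

L_n = nℏ, so L/ℏ = n = 5.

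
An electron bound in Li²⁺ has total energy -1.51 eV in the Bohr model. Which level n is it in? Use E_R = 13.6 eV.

E_n = −E_R Z²/n² ⇒ n² = E_R Z²/(−E_n) = 13.6 × 3² / 1.51 ≈ 81.06
n = 9

9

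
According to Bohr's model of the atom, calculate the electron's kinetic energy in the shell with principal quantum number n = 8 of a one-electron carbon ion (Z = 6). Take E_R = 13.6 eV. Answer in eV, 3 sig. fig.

7.65 eV

For a Coulomb orbit the virial theorem gives K = −E_n.
E_n = −E_R·Z²/n², so K = E_R·Z²/n² = 13.6 × 6²/8² = 7.65 eV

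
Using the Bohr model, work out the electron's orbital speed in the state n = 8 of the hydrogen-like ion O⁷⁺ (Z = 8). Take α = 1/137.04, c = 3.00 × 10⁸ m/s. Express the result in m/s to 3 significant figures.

2.19 × 10⁶ m/s

v_n = Zαc/n = 8 × 0.00730 × 3.00 × 10⁸ / 8
    = 2.19 × 10⁶ m/s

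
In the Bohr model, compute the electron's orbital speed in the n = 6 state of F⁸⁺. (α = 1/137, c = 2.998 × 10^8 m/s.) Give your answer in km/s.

3282 km/s

v_n = Zαc/n = 9 × 0.007299 × 2.998 × 10^8 / 6
    = 3282 km/s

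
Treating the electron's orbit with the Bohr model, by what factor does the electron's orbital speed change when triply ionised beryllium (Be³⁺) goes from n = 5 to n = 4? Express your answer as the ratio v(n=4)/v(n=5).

v ∝ Z^1 · n^-1; with Z fixed, v ∝ n^-1.
v(n=4)/v(n=5) = (4/5)^-1 = 5/4

5/4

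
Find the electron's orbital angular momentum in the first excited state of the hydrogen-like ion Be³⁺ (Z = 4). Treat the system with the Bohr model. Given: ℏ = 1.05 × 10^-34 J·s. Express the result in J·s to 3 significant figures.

2.10 × 10^-34 J·s

L_n = nℏ = 2 × 1.05 × 10^-34 = 2.10 × 10^-34 J·s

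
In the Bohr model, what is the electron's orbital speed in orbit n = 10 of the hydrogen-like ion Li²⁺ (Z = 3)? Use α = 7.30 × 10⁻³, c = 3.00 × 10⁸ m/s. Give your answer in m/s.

6.57 × 10⁵ m/s

v_n = Zαc/n = 3 × 0.00730 × 3.00 × 10⁸ / 10
    = 6.57 × 10⁵ m/s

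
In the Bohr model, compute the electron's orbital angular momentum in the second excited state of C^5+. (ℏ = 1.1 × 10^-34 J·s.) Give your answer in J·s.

3.3 × 10^-34 J·s

L_n = nℏ = 3 × 1.1 × 10^-34 = 3.3 × 10^-34 J·s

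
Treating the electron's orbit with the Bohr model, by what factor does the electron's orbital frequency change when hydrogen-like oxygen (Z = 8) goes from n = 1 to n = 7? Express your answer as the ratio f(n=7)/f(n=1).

f ∝ Z^2 · n^-3; with Z fixed, f ∝ n^-3.
f(n=7)/f(n=1) = (7/1)^-3 = 1/343

1/343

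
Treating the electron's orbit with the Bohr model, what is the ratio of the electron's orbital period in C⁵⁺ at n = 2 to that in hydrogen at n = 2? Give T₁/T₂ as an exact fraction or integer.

T ∝ Z^-2 · n^3
T₁/T₂ = (6/1)^-2 · (2/2)^3 = 1/36

1/36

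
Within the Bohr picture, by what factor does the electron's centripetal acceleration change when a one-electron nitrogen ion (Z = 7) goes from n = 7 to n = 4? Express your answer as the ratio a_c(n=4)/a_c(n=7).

2401/256

a_c ∝ Z^3 · n^-4; with Z fixed, a_c ∝ n^-4.
a_c(n=4)/a_c(n=7) = (4/7)^-4 = 2401/256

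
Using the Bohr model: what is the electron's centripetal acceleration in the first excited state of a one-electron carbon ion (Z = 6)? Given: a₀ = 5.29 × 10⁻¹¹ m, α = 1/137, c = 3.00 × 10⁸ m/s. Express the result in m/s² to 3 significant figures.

1.22 × 10²⁴ m/s²

r = n²a₀/Z = 3.53 × 10⁻¹¹ m, v = Zαc/n = 6.57 × 10⁶ m/s
a = v²/r = (6.57 × 10⁶)² / 3.53 × 10⁻¹¹ = 1.22 × 10²⁴ m/s²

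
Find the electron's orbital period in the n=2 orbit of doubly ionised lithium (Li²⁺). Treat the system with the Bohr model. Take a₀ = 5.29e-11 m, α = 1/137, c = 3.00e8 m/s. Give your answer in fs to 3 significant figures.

r = n²a₀/Z = 2²·5.29e-11/3 = 7.05e-11 m
v = Zαc/n = 3·0.00730·3.00e8/2 = 3.28e6 m/s
T = 2πr/v = 1.35e-16 s = 0.135 fs

0.135 fs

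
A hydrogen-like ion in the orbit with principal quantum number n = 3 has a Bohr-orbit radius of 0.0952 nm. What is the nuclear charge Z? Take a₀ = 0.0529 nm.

5

r_n = n²a₀/Z ⇒ Z = n²a₀/r = 3² × 0.0529 / 0.0952 ≈ 5.00
Z = 5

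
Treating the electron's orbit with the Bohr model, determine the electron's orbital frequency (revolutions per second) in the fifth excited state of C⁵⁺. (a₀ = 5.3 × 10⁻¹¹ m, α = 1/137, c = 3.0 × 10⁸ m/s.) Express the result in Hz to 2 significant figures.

1.1 × 10¹⁵ Hz

r = n²a₀/Z = 3.2 × 10⁻¹⁰ m, v = Zαc/n = 2.2 × 10⁶ m/s
f = v/(2πr) = 1.1 × 10¹⁵ Hz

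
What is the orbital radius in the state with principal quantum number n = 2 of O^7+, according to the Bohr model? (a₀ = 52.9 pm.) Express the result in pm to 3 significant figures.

26.4 pm

r_n = n²a₀/Z = 2² × 52.9 / 8
    = 4 × 52.9 / 8 = 26.4 pm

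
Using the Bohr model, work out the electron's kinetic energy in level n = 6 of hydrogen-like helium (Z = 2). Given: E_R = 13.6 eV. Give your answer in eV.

For a Coulomb orbit the virial theorem gives K = −E_n.
E_n = −E_R·Z²/n², so K = E_R·Z²/n² = 13.6 × 2²/6² = 1.51 eV

1.51 eV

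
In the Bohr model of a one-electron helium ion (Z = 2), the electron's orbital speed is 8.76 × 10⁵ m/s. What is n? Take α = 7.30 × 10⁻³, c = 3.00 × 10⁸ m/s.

5

v_n = Zαc/n ⇒ n = Zαc/v = 2 × 0.00730 × 3.00 × 10⁸ / 8.76 × 10⁵ ≈ 5.00
n = 5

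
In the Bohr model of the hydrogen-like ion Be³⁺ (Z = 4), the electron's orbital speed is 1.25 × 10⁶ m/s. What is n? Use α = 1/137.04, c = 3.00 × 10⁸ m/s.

v_n = Zαc/n ⇒ n = Zαc/v = 4 × 0.00730 × 3.00 × 10⁸ / 1.25 × 10⁶ ≈ 7.01
n = 7

7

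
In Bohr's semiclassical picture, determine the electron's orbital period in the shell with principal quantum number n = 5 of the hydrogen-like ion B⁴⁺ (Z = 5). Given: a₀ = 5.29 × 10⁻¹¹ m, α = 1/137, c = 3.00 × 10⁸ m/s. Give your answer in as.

r = n²a₀/Z = 5²·5.29 × 10⁻¹¹/5 = 2.64 × 10⁻¹⁰ m
v = Zαc/n = 5·0.00730·3.00 × 10⁸/5 = 2.19 × 10⁶ m/s
T = 2πr/v = 7.59 × 10⁻¹⁶ s = 759 as

759 as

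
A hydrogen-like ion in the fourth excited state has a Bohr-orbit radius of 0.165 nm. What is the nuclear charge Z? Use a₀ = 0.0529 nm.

r_n = n²a₀/Z ⇒ Z = n²a₀/r = 5² × 0.0529 / 0.165 ≈ 8.02
Z = 8

8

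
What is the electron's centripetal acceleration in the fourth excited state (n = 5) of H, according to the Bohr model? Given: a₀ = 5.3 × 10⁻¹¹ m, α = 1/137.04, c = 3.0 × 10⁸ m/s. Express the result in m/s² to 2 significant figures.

1.4 × 10²⁰ m/s²

r = n²a₀/Z = 1.3 × 10⁻⁹ m, v = Zαc/n = 4.4 × 10⁵ m/s
a = v²/r = (4.4 × 10⁵)² / 1.3 × 10⁻⁹ = 1.4 × 10²⁰ m/s²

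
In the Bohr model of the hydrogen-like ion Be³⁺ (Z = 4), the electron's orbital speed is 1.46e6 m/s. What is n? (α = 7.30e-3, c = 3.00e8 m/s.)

v_n = Zαc/n ⇒ n = Zαc/v = 4 × 0.00730 × 3.00e8 / 1.46e6 ≈ 6.00
n = 6

6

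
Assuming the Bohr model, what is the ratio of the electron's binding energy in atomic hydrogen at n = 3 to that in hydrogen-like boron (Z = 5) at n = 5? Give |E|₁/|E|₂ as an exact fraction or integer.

1/9

|E| ∝ Z^2 · n^-2
|E|₁/|E|₂ = (1/5)^2 · (3/5)^-2 = 1/9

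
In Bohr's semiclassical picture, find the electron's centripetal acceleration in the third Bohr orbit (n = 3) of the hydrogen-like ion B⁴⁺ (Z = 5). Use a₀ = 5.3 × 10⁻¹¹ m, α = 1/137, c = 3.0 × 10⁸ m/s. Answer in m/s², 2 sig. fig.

r = n²a₀/Z = 9.5 × 10⁻¹¹ m, v = Zαc/n = 3.6 × 10⁶ m/s
a = v²/r = (3.6 × 10⁶)² / 9.5 × 10⁻¹¹ = 1.4 × 10²³ m/s²

1.4 × 10²³ m/s²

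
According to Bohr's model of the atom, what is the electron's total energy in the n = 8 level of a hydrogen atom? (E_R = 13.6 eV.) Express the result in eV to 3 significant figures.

-0.212 eV

E_n = −E_R·Z²/n² = −13.6 × 1²/8² = -0.212 eV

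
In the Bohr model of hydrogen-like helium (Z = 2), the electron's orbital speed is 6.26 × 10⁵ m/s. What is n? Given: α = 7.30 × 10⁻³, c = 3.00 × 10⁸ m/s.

7

v_n = Zαc/n ⇒ n = Zαc/v = 2 × 0.00730 × 3.00 × 10⁸ / 6.26 × 10⁵ ≈ 7.00
n = 7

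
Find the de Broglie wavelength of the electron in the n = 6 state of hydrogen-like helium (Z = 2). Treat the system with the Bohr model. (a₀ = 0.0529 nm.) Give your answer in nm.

0.997 nm

The Bohr quantisation condition is nλ = 2πr_n.
r_n = n²a₀/Z = 0.952 nm
λ = 2πr_n/n = 2π·0.952/6 = 0.997 nm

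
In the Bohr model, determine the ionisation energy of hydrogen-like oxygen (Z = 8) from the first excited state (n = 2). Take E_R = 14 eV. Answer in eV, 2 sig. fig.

220 eV

E_n = −E_R·Z²/n² = −14 × 8²/2² eV = -220 eV
Ionisation energy = −E_n = 220 eV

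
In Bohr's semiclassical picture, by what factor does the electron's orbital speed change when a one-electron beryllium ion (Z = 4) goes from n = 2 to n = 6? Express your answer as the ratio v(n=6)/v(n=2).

1/3

v ∝ Z^1 · n^-1; with Z fixed, v ∝ n^-1.
v(n=6)/v(n=2) = (6/2)^-1 = 1/3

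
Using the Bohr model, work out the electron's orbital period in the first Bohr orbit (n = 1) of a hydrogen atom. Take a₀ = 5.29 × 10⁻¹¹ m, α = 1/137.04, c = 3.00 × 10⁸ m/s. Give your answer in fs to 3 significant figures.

r = n²a₀/Z = 1²·5.29 × 10⁻¹¹/1 = 5.29 × 10⁻¹¹ m
v = Zαc/n = 1·0.00730·3.00 × 10⁸/1 = 2.19 × 10⁶ m/s
T = 2πr/v = 1.52 × 10⁻¹⁶ s = 0.152 fs

0.152 fs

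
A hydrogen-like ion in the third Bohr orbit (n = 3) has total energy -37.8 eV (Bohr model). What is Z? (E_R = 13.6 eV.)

E_n = −E_R Z²/n² ⇒ Z² = −E_n n²/E_R = 37.8 × 3² / 13.6 ≈ 25.01
Z = 5

5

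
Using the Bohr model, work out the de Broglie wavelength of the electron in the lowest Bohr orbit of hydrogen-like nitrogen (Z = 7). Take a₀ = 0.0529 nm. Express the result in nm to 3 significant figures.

The Bohr quantisation condition is nλ = 2πr_n.
r_n = n²a₀/Z = 0.00756 nm
λ = 2πr_n/n = 2π·0.00756/1 = 0.0475 nm

0.0475 nm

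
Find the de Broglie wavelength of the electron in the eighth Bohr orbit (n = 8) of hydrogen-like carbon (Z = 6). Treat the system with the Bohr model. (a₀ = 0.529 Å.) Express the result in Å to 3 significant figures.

The Bohr quantisation condition is nλ = 2πr_n.
r_n = n²a₀/Z = 5.64 Å
λ = 2πr_n/n = 2π·5.64/8 = 4.43 Å

4.43 Å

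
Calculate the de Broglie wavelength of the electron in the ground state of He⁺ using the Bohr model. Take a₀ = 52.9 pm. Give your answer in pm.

The Bohr quantisation condition is nλ = 2πr_n.
r_n = n²a₀/Z = 26.4 pm
λ = 2πr_n/n = 2π·26.4/1 = 166 pm

166 pm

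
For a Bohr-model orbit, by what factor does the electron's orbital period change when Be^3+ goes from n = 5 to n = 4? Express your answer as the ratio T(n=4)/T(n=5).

64/125

T ∝ Z^-2 · n^3; with Z fixed, T ∝ n^3.
T(n=4)/T(n=5) = (4/5)^3 = 64/125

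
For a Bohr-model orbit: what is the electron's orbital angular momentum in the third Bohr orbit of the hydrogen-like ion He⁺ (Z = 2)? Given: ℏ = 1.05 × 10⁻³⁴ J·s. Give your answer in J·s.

L_n = nℏ = 3 × 1.05 × 10⁻³⁴ = 3.15 × 10⁻³⁴ J·s

3.15 × 10⁻³⁴ J·s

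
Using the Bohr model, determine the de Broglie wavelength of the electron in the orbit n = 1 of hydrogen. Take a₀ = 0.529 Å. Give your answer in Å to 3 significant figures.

3.32 Å

The Bohr quantisation condition is nλ = 2πr_n.
r_n = n²a₀/Z = 0.529 Å
λ = 2πr_n/n = 2π·0.529/1 = 3.32 Å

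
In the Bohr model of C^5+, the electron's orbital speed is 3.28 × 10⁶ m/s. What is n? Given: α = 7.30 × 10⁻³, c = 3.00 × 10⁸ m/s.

v_n = Zαc/n ⇒ n = Zαc/v = 6 × 0.00730 × 3.00 × 10⁸ / 3.28 × 10⁶ ≈ 4.01
n = 4

4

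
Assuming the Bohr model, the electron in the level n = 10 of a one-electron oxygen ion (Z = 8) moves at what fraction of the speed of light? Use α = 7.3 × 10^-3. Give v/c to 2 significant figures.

0.0058

v_n = Zαc/n, so v/c = Zα/n = 8 × 0.0073 / 10 = 0.0058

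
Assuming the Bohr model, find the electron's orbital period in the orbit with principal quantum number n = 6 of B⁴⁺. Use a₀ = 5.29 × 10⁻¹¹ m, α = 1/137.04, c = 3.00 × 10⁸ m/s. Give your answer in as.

1310 as

r = n²a₀/Z = 6²·5.29 × 10⁻¹¹/5 = 3.81 × 10⁻¹⁰ m
v = Zαc/n = 5·0.00730·3.00 × 10⁸/6 = 1.82 × 10⁶ m/s
T = 2πr/v = 1.31 × 10⁻¹⁵ s = 1310 as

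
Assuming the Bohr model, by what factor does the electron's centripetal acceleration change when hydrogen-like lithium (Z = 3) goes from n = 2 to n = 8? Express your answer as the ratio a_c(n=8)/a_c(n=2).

a_c ∝ Z^3 · n^-4; with Z fixed, a_c ∝ n^-4.
a_c(n=8)/a_c(n=2) = (8/2)^-4 = 1/256

1/256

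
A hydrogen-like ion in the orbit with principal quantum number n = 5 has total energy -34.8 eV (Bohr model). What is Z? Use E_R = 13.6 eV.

8

E_n = −E_R Z²/n² ⇒ Z² = −E_n n²/E_R = 34.8 × 5² / 13.6 ≈ 63.97
Z = 8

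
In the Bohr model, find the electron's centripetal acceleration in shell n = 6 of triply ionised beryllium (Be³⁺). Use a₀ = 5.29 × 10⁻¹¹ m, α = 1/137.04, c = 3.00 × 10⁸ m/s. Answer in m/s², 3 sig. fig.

r = n²a₀/Z = 4.76 × 10⁻¹⁰ m, v = Zαc/n = 1.46 × 10⁶ m/s
a = v²/r = (1.46 × 10⁶)² / 4.76 × 10⁻¹⁰ = 4.47 × 10²¹ m/s²

4.47 × 10²¹ m/s²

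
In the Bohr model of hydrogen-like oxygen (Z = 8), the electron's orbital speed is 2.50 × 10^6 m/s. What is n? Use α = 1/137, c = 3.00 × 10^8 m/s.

7

v_n = Zαc/n ⇒ n = Zαc/v = 8 × 0.00730 × 3.00 × 10^8 / 2.50 × 10^6 ≈ 7.01
n = 7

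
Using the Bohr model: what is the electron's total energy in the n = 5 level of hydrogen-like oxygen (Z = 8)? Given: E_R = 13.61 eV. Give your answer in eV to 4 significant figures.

-34.84 eV

E_n = −E_R·Z²/n² = −13.61 × 8²/5² = -34.84 eV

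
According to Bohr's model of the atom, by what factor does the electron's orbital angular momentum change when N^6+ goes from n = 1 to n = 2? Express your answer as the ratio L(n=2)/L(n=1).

2

L = nℏ depends only on n, so L ∝ n.
L(n=2)/L(n=1) = (2/1)^1 = 2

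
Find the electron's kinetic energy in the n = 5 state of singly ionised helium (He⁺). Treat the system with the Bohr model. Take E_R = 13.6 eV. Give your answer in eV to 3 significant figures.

2.18 eV

For a Coulomb orbit the virial theorem gives K = −E_n.
E_n = −E_R·Z²/n², so K = E_R·Z²/n² = 13.6 × 2²/5² = 2.18 eV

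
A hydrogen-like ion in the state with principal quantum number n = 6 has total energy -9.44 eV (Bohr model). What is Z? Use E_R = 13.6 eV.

5

E_n = −E_R Z²/n² ⇒ Z² = −E_n n²/E_R = 9.44 × 6² / 13.6 ≈ 24.99
Z = 5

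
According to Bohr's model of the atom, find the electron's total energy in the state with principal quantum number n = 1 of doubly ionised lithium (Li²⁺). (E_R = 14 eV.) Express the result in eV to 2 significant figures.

-130 eV

E_n = −E_R·Z²/n² = −14 × 3²/1² = -130 eV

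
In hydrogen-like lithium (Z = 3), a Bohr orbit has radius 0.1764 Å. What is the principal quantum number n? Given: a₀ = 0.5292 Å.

r_n = n²a₀/Z ⇒ n² = rZ/a₀ = 0.1764 × 3 / 0.5292 ≈ 1.00
n = 1

1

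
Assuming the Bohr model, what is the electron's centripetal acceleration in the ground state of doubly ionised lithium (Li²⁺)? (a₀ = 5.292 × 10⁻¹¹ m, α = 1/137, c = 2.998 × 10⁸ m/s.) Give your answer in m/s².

2.443 × 10²⁴ m/s²

r = n²a₀/Z = 1.764 × 10⁻¹¹ m, v = Zαc/n = 6.565 × 10⁶ m/s
a = v²/r = (6.565 × 10⁶)² / 1.764 × 10⁻¹¹ = 2.443 × 10²⁴ m/s²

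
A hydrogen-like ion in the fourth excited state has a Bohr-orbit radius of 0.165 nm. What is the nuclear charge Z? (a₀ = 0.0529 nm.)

8

r_n = n²a₀/Z ⇒ Z = n²a₀/r = 5² × 0.0529 / 0.165 ≈ 8.02
Z = 8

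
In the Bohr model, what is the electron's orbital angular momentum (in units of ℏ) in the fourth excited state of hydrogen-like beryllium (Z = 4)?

5

L_n = nℏ, so L/ℏ = n = 5.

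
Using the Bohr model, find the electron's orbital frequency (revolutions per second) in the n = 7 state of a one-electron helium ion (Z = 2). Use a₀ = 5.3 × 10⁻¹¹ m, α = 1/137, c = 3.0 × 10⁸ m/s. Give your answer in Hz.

7.7 × 10¹³ Hz

r = n²a₀/Z = 1.3 × 10⁻⁹ m, v = Zαc/n = 6.3 × 10⁵ m/s
f = v/(2πr) = 7.7 × 10¹³ Hz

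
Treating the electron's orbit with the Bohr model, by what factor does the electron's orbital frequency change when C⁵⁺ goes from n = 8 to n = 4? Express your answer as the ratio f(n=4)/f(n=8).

f ∝ Z^2 · n^-3; with Z fixed, f ∝ n^-3.
f(n=4)/f(n=8) = (4/8)^-3 = 8

8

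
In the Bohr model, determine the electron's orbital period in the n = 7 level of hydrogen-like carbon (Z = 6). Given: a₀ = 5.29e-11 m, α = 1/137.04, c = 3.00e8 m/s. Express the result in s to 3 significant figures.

1.45e-15 s

r = n²a₀/Z = 7²·5.29e-11/6 = 4.32e-10 m
v = Zαc/n = 6·0.00730·3.00e8/7 = 1.88e6 m/s
T = 2πr/v = 1.45e-15 s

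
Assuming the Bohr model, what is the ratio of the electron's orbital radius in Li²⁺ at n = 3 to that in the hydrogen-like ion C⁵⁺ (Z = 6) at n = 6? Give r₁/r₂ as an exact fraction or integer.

r ∝ Z^-1 · n^2
r₁/r₂ = (3/6)^-1 · (3/6)^2 = 1/2

1/2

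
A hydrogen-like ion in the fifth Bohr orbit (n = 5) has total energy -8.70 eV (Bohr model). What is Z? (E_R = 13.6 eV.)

E_n = −E_R Z²/n² ⇒ Z² = −E_n n²/E_R = 8.70 × 5² / 13.6 ≈ 15.99
Z = 4

4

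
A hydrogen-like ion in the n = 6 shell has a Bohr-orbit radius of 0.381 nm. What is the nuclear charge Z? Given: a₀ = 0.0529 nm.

r_n = n²a₀/Z ⇒ Z = n²a₀/r = 6² × 0.0529 / 0.381 ≈ 5.00
Z = 5

5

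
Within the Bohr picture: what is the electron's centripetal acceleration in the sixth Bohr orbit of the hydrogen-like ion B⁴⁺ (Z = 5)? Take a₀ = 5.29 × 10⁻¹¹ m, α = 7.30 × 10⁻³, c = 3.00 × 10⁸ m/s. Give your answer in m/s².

r = n²a₀/Z = 3.81 × 10⁻¹⁰ m, v = Zαc/n = 1.82 × 10⁶ m/s
a = v²/r = (1.82 × 10⁶)² / 3.81 × 10⁻¹⁰ = 8.74 × 10²¹ m/s²

8.74 × 10²¹ m/s²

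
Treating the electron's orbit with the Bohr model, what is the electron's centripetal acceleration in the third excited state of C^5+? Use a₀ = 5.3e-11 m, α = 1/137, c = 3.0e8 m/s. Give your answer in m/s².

r = n²a₀/Z = 1.4e-10 m, v = Zαc/n = 3.3e6 m/s
a = v²/r = (3.3e6)² / 1.4e-10 = 7.6e22 m/s²

7.6e22 m/s²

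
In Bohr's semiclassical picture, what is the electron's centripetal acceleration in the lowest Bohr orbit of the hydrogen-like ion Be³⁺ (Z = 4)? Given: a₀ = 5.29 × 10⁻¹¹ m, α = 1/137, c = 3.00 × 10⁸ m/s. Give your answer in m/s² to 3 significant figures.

r = n²a₀/Z = 1.32 × 10⁻¹¹ m, v = Zαc/n = 8.76 × 10⁶ m/s
a = v²/r = (8.76 × 10⁶)² / 1.32 × 10⁻¹¹ = 5.80 × 10²⁴ m/s²

5.80 × 10²⁴ m/s²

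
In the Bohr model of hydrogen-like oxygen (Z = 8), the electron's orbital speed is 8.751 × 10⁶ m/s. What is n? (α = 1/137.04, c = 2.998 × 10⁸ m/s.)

v_n = Zαc/n ⇒ n = Zαc/v = 8 × 0.007297 × 2.998 × 10⁸ / 8.751 × 10⁶ ≈ 2.00
n = 2

2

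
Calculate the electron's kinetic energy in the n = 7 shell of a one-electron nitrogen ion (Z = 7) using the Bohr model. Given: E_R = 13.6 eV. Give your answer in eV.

13.6 eV

For a Coulomb orbit the virial theorem gives K = −E_n.
E_n = −E_R·Z²/n², so K = E_R·Z²/n² = 13.6 × 7²/7² = 13.6 eV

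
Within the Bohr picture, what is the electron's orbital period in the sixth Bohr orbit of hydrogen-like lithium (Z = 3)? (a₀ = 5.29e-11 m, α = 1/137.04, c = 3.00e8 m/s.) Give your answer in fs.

3.64 fs

r = n²a₀/Z = 6²·5.29e-11/3 = 6.35e-10 m
v = Zαc/n = 3·0.00730·3.00e8/6 = 1.09e6 m/s
T = 2πr/v = 3.64e-15 s = 3.64 fs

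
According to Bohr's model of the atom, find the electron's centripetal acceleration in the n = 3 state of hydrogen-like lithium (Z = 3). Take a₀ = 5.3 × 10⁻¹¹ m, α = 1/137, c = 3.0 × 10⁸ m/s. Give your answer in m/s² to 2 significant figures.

3.0 × 10²² m/s²

r = n²a₀/Z = 1.6 × 10⁻¹⁰ m, v = Zαc/n = 2.2 × 10⁶ m/s
a = v²/r = (2.2 × 10⁶)² / 1.6 × 10⁻¹⁰ = 3.0 × 10²² m/s²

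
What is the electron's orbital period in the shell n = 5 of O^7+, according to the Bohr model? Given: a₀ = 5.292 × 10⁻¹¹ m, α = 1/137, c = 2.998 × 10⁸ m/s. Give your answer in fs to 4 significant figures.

0.2968 fs

r = n²a₀/Z = 5²·5.292 × 10⁻¹¹/8 = 1.654 × 10⁻¹⁰ m
v = Zαc/n = 8·0.007299·2.998 × 10⁸/5 = 3.501 × 10⁶ m/s
T = 2πr/v = 2.968 × 10⁻¹⁶ s = 0.2968 fs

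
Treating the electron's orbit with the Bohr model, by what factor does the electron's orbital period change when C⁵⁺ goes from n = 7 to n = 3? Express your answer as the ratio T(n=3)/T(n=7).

T ∝ Z^-2 · n^3; with Z fixed, T ∝ n^3.
T(n=3)/T(n=7) = (3/7)^3 = 27/343

27/343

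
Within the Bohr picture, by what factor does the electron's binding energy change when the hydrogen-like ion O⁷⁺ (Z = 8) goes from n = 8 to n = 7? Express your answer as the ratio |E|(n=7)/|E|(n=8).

64/49

|E| ∝ Z^2 · n^-2; with Z fixed, |E| ∝ n^-2.
|E|(n=7)/|E|(n=8) = (7/8)^-2 = 64/49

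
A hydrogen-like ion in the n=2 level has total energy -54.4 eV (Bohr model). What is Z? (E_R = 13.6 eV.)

E_n = −E_R Z²/n² ⇒ Z² = −E_n n²/E_R = 54.4 × 2² / 13.6 ≈ 16.00
Z = 4

4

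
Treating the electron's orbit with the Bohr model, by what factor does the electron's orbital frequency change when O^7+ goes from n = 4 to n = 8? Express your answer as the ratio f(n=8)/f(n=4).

1/8

f ∝ Z^2 · n^-3; with Z fixed, f ∝ n^-3.
f(n=8)/f(n=4) = (8/4)^-3 = 1/8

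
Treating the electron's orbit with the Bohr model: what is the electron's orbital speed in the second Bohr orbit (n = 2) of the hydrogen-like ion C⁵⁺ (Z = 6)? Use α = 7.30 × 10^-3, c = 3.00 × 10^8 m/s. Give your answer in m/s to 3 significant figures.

6.57 × 10^6 m/s

v_n = Zαc/n = 6 × 0.00730 × 3.00 × 10^8 / 2
    = 6.57 × 10^6 m/s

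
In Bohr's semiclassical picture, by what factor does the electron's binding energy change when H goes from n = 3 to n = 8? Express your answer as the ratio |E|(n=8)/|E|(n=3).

|E| ∝ Z^2 · n^-2; with Z fixed, |E| ∝ n^-2.
|E|(n=8)/|E|(n=3) = (8/3)^-2 = 9/64

9/64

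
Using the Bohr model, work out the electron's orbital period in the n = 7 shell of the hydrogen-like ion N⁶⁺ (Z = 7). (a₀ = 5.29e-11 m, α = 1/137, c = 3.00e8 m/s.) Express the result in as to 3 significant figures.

1060 as

r = n²a₀/Z = 7²·5.29e-11/7 = 3.70e-10 m
v = Zαc/n = 7·0.00730·3.00e8/7 = 2.19e6 m/s
T = 2πr/v = 1.06e-15 s = 1060 as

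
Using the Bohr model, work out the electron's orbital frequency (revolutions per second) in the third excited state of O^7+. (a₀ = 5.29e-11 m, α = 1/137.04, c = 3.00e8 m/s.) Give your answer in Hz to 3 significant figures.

6.59e15 Hz

r = n²a₀/Z = 1.06e-10 m, v = Zαc/n = 4.38e6 m/s
f = v/(2πr) = 6.59e15 Hz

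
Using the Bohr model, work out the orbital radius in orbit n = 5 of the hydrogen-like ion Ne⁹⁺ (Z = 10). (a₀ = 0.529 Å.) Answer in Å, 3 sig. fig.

1.32 Å

r_n = n²a₀/Z = 5² × 0.529 / 10
    = 25 × 0.529 / 10 = 1.32 Å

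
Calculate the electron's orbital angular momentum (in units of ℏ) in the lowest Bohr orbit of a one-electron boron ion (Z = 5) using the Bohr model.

L_n = nℏ, so L/ℏ = n = 1.

1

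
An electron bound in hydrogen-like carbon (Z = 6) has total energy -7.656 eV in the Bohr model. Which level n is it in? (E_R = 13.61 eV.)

E_n = −E_R Z²/n² ⇒ n² = E_R Z²/(−E_n) = 13.61 × 6² / 7.656 ≈ 64.00
n = 8

8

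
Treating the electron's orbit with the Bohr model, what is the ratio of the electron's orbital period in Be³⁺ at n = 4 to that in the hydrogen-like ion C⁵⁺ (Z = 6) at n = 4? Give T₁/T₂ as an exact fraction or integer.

T ∝ Z^-2 · n^3
T₁/T₂ = (4/6)^-2 · (4/4)^3 = 9/4

9/4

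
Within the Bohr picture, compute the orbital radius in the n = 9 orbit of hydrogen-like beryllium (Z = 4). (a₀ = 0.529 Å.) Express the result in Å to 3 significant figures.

r_n = n²a₀/Z = 9² × 0.529 / 4
    = 81 × 0.529 / 4 = 10.7 Å

10.7 Å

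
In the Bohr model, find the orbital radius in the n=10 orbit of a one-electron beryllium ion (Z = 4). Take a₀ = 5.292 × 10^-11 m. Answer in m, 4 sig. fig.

r_n = n²a₀/Z = 10² × 5.292 × 10^-11 / 4
    = 100 × 5.292 × 10^-11 / 4 = 1.323 × 10^-9 m

1.323 × 10^-9 m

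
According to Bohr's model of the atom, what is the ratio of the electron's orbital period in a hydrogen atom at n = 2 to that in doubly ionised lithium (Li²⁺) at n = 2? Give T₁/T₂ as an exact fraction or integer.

T ∝ Z^-2 · n^3
T₁/T₂ = (1/3)^-2 · (2/2)^3 = 9

9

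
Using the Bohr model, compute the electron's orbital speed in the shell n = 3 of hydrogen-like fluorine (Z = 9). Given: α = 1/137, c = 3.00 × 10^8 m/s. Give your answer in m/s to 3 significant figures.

v_n = Zαc/n = 9 × 0.00730 × 3.00 × 10^8 / 3
    = 6.57 × 10^6 m/s

6.57 × 10^6 m/s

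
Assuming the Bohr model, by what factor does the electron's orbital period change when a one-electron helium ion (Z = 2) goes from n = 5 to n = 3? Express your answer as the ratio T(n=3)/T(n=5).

T ∝ Z^-2 · n^3; with Z fixed, T ∝ n^3.
T(n=3)/T(n=5) = (3/5)^3 = 27/125

27/125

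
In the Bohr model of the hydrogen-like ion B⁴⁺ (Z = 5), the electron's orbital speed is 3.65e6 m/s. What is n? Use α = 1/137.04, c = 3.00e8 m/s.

3

v_n = Zαc/n ⇒ n = Zαc/v = 5 × 0.00730 × 3.00e8 / 3.65e6 ≈ 3.00
n = 3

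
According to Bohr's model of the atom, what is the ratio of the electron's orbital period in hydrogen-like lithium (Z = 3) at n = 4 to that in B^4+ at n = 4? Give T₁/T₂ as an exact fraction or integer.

25/9

T ∝ Z^-2 · n^3
T₁/T₂ = (3/5)^-2 · (4/4)^3 = 25/9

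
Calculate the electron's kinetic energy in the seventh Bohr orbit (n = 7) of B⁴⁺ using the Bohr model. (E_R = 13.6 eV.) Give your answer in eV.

For a Coulomb orbit the virial theorem gives K = −E_n.
E_n = −E_R·Z²/n², so K = E_R·Z²/n² = 13.6 × 5²/7² = 6.94 eV

6.94 eV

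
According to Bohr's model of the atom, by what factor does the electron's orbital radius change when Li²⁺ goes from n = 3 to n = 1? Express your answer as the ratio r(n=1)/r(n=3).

1/9

r ∝ Z^-1 · n^2; with Z fixed, r ∝ n^2.
r(n=1)/r(n=3) = (1/3)^2 = 1/9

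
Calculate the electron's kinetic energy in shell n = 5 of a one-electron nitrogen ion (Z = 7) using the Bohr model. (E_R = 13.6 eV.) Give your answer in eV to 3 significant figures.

26.7 eV

For a Coulomb orbit the virial theorem gives K = −E_n.
E_n = −E_R·Z²/n², so K = E_R·Z²/n² = 13.6 × 7²/5² = 26.7 eV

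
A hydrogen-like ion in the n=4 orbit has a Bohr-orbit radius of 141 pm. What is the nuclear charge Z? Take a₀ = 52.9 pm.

r_n = n²a₀/Z ⇒ Z = n²a₀/r = 4² × 52.9 / 141 ≈ 6.00
Z = 6

6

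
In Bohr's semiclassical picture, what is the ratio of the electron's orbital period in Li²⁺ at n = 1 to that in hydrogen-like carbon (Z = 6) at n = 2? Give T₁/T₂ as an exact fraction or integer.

T ∝ Z^-2 · n^3
T₁/T₂ = (3/6)^-2 · (1/2)^3 = 1/2

1/2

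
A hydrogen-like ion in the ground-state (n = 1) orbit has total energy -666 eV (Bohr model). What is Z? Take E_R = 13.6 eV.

7

E_n = −E_R Z²/n² ⇒ Z² = −E_n n²/E_R = 666 × 1² / 13.6 ≈ 48.97
Z = 7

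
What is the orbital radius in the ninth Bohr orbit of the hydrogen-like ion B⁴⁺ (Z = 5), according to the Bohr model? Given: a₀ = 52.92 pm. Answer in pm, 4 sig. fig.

r_n = n²a₀/Z = 9² × 52.92 / 5
    = 81 × 52.92 / 5 = 857.3 pm

857.3 pm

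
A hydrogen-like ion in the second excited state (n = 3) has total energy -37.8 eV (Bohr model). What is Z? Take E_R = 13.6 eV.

E_n = −E_R Z²/n² ⇒ Z² = −E_n n²/E_R = 37.8 × 3² / 13.6 ≈ 25.01
Z = 5

5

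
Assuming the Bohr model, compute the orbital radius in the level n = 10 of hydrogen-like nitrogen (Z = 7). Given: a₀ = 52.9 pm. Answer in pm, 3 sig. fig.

756 pm

r_n = n²a₀/Z = 10² × 52.9 / 7
    = 100 × 52.9 / 7 = 756 pm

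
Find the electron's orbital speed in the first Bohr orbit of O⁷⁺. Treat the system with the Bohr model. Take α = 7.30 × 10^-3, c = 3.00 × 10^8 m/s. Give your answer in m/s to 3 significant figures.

1.75 × 10^7 m/s

v_n = Zαc/n = 8 × 0.00730 × 3.00 × 10^8 / 1
    = 1.75 × 10^7 m/s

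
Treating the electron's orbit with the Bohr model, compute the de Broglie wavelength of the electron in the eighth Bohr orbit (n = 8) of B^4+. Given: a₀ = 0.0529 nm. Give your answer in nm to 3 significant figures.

0.532 nm

The Bohr quantisation condition is nλ = 2πr_n.
r_n = n²a₀/Z = 0.677 nm
λ = 2πr_n/n = 2π·0.677/8 = 0.532 nm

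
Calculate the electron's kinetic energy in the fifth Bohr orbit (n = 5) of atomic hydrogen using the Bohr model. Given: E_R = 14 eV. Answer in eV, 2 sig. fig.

For a Coulomb orbit the virial theorem gives K = −E_n.
E_n = −E_R·Z²/n², so K = E_R·Z²/n² = 14 × 1²/5² = 0.56 eV

0.56 eV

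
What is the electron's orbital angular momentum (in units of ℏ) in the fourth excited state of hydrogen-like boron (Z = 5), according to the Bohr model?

5

L_n = nℏ, so L/ℏ = n = 5.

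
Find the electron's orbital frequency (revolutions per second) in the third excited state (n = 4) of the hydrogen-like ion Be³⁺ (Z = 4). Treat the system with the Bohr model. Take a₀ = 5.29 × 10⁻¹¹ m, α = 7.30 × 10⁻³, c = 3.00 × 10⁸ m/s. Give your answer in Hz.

r = n²a₀/Z = 2.12 × 10⁻¹⁰ m, v = Zαc/n = 2.19 × 10⁶ m/s
f = v/(2πr) = 1.65 × 10¹⁵ Hz

1.65 × 10¹⁵ Hz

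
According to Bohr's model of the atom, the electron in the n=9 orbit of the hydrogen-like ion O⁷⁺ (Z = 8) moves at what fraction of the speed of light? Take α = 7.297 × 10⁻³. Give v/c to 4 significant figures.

0.006486

v_n = Zαc/n, so v/c = Zα/n = 8 × 0.007297 / 9 = 0.006486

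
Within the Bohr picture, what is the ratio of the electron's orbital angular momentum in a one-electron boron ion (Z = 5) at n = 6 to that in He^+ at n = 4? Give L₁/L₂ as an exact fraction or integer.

L = nℏ is independent of Z.
L₁/L₂ = n₁/n₂ = 6/4 = 3/2

3/2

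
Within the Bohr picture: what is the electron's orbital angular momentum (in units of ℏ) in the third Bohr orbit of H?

L_n = nℏ, so L/ℏ = n = 3.

3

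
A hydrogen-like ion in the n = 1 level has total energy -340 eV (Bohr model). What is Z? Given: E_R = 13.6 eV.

E_n = −E_R Z²/n² ⇒ Z² = −E_n n²/E_R = 340 × 1² / 13.6 ≈ 25.00
Z = 5

5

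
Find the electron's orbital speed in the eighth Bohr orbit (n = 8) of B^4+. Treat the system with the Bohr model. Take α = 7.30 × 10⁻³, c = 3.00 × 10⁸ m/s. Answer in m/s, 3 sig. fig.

1.37 × 10⁶ m/s

v_n = Zαc/n = 5 × 0.00730 × 3.00 × 10⁸ / 8
    = 1.37 × 10⁶ m/s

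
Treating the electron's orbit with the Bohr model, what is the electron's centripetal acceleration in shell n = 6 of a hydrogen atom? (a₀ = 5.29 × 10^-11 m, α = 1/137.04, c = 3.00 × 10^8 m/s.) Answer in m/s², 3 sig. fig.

r = n²a₀/Z = 1.90 × 10^-9 m, v = Zαc/n = 3.65 × 10^5 m/s
a = v²/r = (3.65 × 10^5)² / 1.90 × 10^-9 = 6.99 × 10^19 m/s²

6.99 × 10^19 m/s²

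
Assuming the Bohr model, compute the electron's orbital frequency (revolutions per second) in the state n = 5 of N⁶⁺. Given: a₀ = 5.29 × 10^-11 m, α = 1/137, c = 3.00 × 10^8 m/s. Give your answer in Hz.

r = n²a₀/Z = 1.89 × 10^-10 m, v = Zαc/n = 3.07 × 10^6 m/s
f = v/(2πr) = 2.58 × 10^15 Hz

2.58 × 10^15 Hz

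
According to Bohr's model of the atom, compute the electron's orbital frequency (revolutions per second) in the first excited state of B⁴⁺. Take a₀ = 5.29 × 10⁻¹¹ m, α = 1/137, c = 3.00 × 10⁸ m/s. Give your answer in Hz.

r = n²a₀/Z = 4.23 × 10⁻¹¹ m, v = Zαc/n = 5.47 × 10⁶ m/s
f = v/(2πr) = 2.06 × 10¹⁶ Hz

2.06 × 10¹⁶ Hz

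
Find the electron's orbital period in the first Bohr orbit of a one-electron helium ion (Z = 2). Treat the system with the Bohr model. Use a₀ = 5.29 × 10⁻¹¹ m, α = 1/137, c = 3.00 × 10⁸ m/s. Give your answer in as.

r = n²a₀/Z = 1²·5.29 × 10⁻¹¹/2 = 2.65 × 10⁻¹¹ m
v = Zαc/n = 2·0.00730·3.00 × 10⁸/1 = 4.38 × 10⁶ m/s
T = 2πr/v = 3.79 × 10⁻¹⁷ s = 37.9 as

37.9 as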